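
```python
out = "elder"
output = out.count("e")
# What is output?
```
Trace:
  out='elder'
  out='elder', output=2

Final answer: 2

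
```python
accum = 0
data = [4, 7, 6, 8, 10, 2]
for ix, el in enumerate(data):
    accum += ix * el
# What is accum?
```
Trace:
  accum=0
  accum=0, ix=0, el=4
  accum=7, ix=1, el=7
  accum=19, ix=2, el=6
  accum=43, ix=3, el=8
  accum=83, ix=4, el=10
  accum=93, ix=5, el=2

Final answer: 93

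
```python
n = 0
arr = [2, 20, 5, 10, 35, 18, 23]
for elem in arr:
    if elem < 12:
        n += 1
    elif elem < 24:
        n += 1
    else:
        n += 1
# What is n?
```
Trace:
  n=0
  n=1, elem=2
  n=2, elem=20
  n=3, elem=5
  n=4, elem=10
  n=5, elem=35
  n=6, elem=18
  n=7, elem=23

Final answer: 7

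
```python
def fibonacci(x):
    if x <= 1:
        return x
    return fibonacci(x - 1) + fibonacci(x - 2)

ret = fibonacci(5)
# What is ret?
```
Call trace (a repeated sub-call is expanded the first time; later identical calls just restate its return value):
fibonacci(x=5)
  fibonacci(x=4)
    fibonacci(x=3)
      fibonacci(x=2)
        fibonacci(x=1)
        -> return 1
        fibonacci(x=0)
        -> return 0
      -> return 1
      fibonacci(x=1)
      -> return 1
    -> return 2
    fibonacci(x=2) -> return 1  (same call as traced above)
  -> return 3
  fibonacci(x=3) -> return 2  (same call as traced above)
-> return 5

Final answer: 5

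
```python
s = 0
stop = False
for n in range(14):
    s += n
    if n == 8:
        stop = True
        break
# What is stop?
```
Trace:
  s=0
  s=0, stop=False
  s=0, stop=False, n=0
  s=1, stop=False, n=1
  s=3, stop=False, n=2
  s=6, stop=False, n=3
  s=10, stop=False, n=4
  s=15, stop=False, n=5
  s=21, stop=False, n=6
  s=28, stop=False, n=7
  s=36, stop=True, n=8

Final answer: True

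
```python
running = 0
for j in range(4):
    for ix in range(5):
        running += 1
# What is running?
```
Trace:
  running=0
  running=1, j=0, ix=0
  running=2, j=0, ix=1
  running=3, j=0, ix=2
  running=4, j=0, ix=3
  running=5, j=0, ix=4
  running=6, j=1, ix=0
  running=7, j=1, ix=1
  running=8, j=1, ix=2
  running=9, j=1, ix=3
  running=10, j=1, ix=4
  running=11, j=2, ix=0
  running=12, j=2, ix=1
  running=13, j=2, ix=2
  running=14, j=2, ix=3
  running=15, j=2, ix=4
  running=16, j=3, ix=0
  running=17, j=3, ix=1
  running=18, j=3, ix=2
  running=19, j=3, ix=3
  running=20, j=3, ix=4

Final answer: 20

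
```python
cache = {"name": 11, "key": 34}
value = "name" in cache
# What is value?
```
Trace:
  cache={'name': 11, 'key': 34}
  cache={'name': 11, 'key': 34}, value=True

Final answer: True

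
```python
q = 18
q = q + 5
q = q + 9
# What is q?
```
Trace:
  q=18
  q=23
  q=32

Final answer: 32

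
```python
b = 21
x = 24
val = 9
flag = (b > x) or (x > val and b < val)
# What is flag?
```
Trace:
  b=21
  b=21, x=24
  b=21, x=24, val=9
  b=21, x=24, val=9, flag=False

Final answer: False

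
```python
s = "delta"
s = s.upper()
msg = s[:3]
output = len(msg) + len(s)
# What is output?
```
Trace:
  s='delta'
  s='DELTA'
  s='DELTA', msg='DEL'
  s='DELTA', msg='DEL', output=8

Final answer: 8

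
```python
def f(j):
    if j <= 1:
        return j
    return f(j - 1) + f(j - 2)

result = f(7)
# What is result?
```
Call trace (a repeated sub-call is expanded the first time; later identical calls just restate its return value):
f(j=7)
  f(j=6)
    f(j=5)
      f(j=4)
        f(j=3)
          f(j=2)
            f(j=1)
            -> return 1
            f(j=0)
            -> return 0
          -> return 1
          f(j=1)
          -> return 1
        -> return 2
        f(j=2) -> return 1  (same call as traced above)
      -> return 3
      f(j=3) -> return 2  (same call as traced above)
    -> return 5
    f(j=4) -> return 3  (same call as traced above)
  -> return 8
  f(j=5) -> return 5  (same call as traced above)
-> return 13

Final answer: 13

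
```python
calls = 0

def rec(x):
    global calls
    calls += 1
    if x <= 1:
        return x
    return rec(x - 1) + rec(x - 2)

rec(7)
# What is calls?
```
Call trace (a repeated sub-call is expanded the first time; later identical calls just restate its return value):
rec(x=7)
  rec(x=6)
    rec(x=5)
      rec(x=4)
        rec(x=3)
          rec(x=2)
            rec(x=1)
            -> return 1
            rec(x=0)
            -> return 0
          -> return 1
          rec(x=1)
          -> return 1
        -> return 2
        rec(x=2) -> return 1  (same call as traced above)
      -> return 3
      rec(x=3) -> return 2  (same call as traced above)
    -> return 5
    rec(x=4) -> return 3  (same call as traced above)
  -> return 8
  rec(x=5) -> return 5  (same call as traced above)
-> return 13

calls is incremented once per call, so count the calls in each subtree. Let C(x) = number of calls made by rec(x).
C(0) = C(1) = 1 (base case, no recursion); C(x) = 1 + C(x - 1) + C(x - 2) otherwise.
C(2) = 1 + C(1) + C(0) = 1 + 1 + 1 = 3
C(3) = 1 + C(2) + C(1) = 1 + 3 + 1 = 5
C(4) = 1 + C(3) + C(2) = 1 + 5 + 3 = 9
C(5) = 1 + C(4) + C(3) = 1 + 9 + 5 = 15
C(6) = 1 + C(5) + C(4) = 1 + 15 + 9 = 25
C(7) = 1 + C(6) + C(5) = 1 + 25 + 15 = 41
calls = C(7) = 41

Final answer: 41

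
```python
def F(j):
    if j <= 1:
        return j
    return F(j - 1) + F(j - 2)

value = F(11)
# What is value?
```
Call trace (a repeated sub-call is expanded the first time; later identical calls just restate its return value):
F(j=11)
  F(j=10)
    F(j=9)
      F(j=8)
        F(j=7)
          F(j=6)
            F(j=5)
              F(j=4)
                F(j=3)
                  F(j=2)
                    F(j=1)
                    -> return 1
                    F(j=0)
                    -> return 0
                  -> return 1
                  F(j=1)
                  -> return 1
                -> return 2
                F(j=2) -> return 1  (same call as traced above)
              -> return 3
              F(j=3) -> return 2  (same call as traced above)
            -> return 5
            F(j=4) -> return 3  (same call as traced above)
          -> return 8
          F(j=5) -> return 5  (same call as traced above)
        -> return 13
        F(j=6) -> return 8  (same call as traced above)
      -> return 21
      F(j=7) -> return 13  (same call as traced above)
    -> return 34
    F(j=8) -> return 21  (same call as traced above)
  -> return 55
  F(j=9) -> return 34  (same call as traced above)
-> return 89

Final answer: 89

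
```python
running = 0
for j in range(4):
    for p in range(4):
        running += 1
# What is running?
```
Trace:
  running=0
  running=1, j=0, p=0
  running=2, j=0, p=1
  running=3, j=0, p=2
  running=4, j=0, p=3
  running=5, j=1, p=0
  running=6, j=1, p=1
  running=7, j=1, p=2
  running=8, j=1, p=3
  running=9, j=2, p=0
  running=10, j=2, p=1
  running=11, j=2, p=2
  running=12, j=2, p=3
  running=13, j=3, p=0
  running=14, j=3, p=1
  running=15, j=3, p=2
  running=16, j=3, p=3

Final answer: 16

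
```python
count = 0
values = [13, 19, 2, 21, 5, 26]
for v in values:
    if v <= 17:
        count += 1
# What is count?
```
Trace:
  count=0
  count=1, v=13
  count=1, v=19
  count=2, v=2
  count=2, v=21
  count=3, v=5
  count=3, v=26

Final answer: 3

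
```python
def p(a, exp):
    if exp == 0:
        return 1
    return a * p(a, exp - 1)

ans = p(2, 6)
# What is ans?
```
Call trace:
p(a=2, exp=6)
  p(a=2, exp=5)
    p(a=2, exp=4)
      p(a=2, exp=3)
        p(a=2, exp=2)
          p(a=2, exp=1)
            p(a=2, exp=0)
            -> return 1
          -> return 2
        -> return 4
      -> return 8
    -> return 16
  -> return 32
-> return 64

Final answer: 64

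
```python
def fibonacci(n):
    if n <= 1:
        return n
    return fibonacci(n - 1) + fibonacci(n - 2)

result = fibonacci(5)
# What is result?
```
Call trace (a repeated sub-call is expanded the first time; later identical calls just restate its return value):
fibonacci(n=5)
  fibonacci(n=4)
    fibonacci(n=3)
      fibonacci(n=2)
        fibonacci(n=1)
        -> return 1
        fibonacci(n=0)
        -> return 0
      -> return 1
      fibonacci(n=1)
      -> return 1
    -> return 2
    fibonacci(n=2) -> return 1  (same call as traced above)
  -> return 3
  fibonacci(n=3) -> return 2  (same call as traced above)
-> return 5

Final answer: 5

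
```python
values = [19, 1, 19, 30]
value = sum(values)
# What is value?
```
Trace:
  values=[19, 1, 19, 30]
  values=[19, 1, 19, 30], value=69

Final answer: 69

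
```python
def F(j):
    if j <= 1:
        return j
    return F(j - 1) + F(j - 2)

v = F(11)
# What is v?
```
Call trace (a repeated sub-call is expanded the first time; later identical calls just restate its return value):
F(j=11)
  F(j=10)
    F(j=9)
      F(j=8)
        F(j=7)
          F(j=6)
            F(j=5)
              F(j=4)
                F(j=3)
                  F(j=2)
                    F(j=1)
                    -> return 1
                    F(j=0)
                    -> return 0
                  -> return 1
                  F(j=1)
                  -> return 1
                -> return 2
                F(j=2) -> return 1  (same call as traced above)
              -> return 3
              F(j=3) -> return 2  (same call as traced above)
            -> return 5
            F(j=4) -> return 3  (same call as traced above)
          -> return 8
          F(j=5) -> return 5  (same call as traced above)
        -> return 13
        F(j=6) -> return 8  (same call as traced above)
      -> return 21
      F(j=7) -> return 13  (same call as traced above)
    -> return 34
    F(j=8) -> return 21  (same call as traced above)
  -> return 55
  F(j=9) -> return 34  (same call as traced above)
-> return 89

Final answer: 89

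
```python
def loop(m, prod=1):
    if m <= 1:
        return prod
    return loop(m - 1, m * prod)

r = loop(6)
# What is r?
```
Call trace:
loop(m=6, prod=1)
  loop(m=5, prod=6)
    loop(m=4, prod=30)
      loop(m=3, prod=120)
        loop(m=2, prod=360)
          loop(m=1, prod=720)
          -> return 720
        -> return 720
      -> return 720
    -> return 720
  -> return 720
-> return 720

Final answer: 720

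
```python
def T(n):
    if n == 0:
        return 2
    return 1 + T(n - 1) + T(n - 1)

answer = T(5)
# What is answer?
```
Call trace (a repeated sub-call is expanded the first time; later identical calls just restate its return value):
T(n=5)
  T(n=4)
    T(n=3)
      T(n=2)
        T(n=1)
          T(n=0)
          -> return 2
          T(n=0)
          -> return 2
        -> return 5
        T(n=1) -> return 5  (same call as traced above)
      -> return 11
      T(n=2) -> return 11  (same call as traced above)
    -> return 23
    T(n=3) -> return 23  (same call as traced above)
  -> return 47
  T(n=4) -> return 47  (same call as traced above)
-> return 95

Final answer: 95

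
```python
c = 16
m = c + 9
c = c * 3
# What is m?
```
Trace:
  c=16
  c=16, m=25
  c=48, m=25

Final answer: 25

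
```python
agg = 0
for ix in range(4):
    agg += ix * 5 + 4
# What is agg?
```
Trace:
  agg=0
  agg=4, ix=0
  agg=13, ix=1
  agg=27, ix=2
  agg=46, ix=3

Final answer: 46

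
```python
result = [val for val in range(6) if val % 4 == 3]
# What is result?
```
Trace:
  val=0
  val=1
  val=2
  val=3
  val=4
  val=5
  result=[3]

Final answer: [3]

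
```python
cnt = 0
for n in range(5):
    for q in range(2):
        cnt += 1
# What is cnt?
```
Trace:
  cnt=0
  cnt=1, n=0, q=0
  cnt=2, n=0, q=1
  cnt=3, n=1, q=0
  cnt=4, n=1, q=1
  cnt=5, n=2, q=0
  cnt=6, n=2, q=1
  cnt=7, n=3, q=0
  cnt=8, n=3, q=1
  cnt=9, n=4, q=0
  cnt=10, n=4, q=1

Final answer: 10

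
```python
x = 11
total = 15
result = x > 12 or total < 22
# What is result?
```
Trace:
  x=11
  x=11, total=15
  x=11, total=15, result=True

Final answer: True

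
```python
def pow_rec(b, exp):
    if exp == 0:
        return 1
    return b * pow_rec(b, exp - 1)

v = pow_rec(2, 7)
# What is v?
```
Call trace:
pow_rec(b=2, exp=7)
  pow_rec(b=2, exp=6)
    pow_rec(b=2, exp=5)
      pow_rec(b=2, exp=4)
        pow_rec(b=2, exp=3)
          pow_rec(b=2, exp=2)
            pow_rec(b=2, exp=1)
              pow_rec(b=2, exp=0)
              -> return 1
            -> return 2
          -> return 4
        -> return 8
      -> return 16
    -> return 32
  -> return 64
-> return 128

Final answer: 128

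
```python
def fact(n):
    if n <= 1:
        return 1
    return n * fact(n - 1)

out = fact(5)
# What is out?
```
Call trace:
fact(n=5)
  fact(n=4)
    fact(n=3)
      fact(n=2)
        fact(n=1)
        -> return 1
      -> return 2
    -> return 6
  -> return 24
-> return 120

Final answer: 120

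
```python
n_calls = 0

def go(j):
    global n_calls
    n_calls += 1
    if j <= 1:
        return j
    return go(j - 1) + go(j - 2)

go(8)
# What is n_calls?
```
Call trace (a repeated sub-call is expanded the first time; later identical calls just restate its return value):
go(j=8)
  go(j=7)
    go(j=6)
      go(j=5)
        go(j=4)
          go(j=3)
            go(j=2)
              go(j=1)
              -> return 1
              go(j=0)
              -> return 0
            -> return 1
            go(j=1)
            -> return 1
          -> return 2
          go(j=2) -> return 1  (same call as traced above)
        -> return 3
        go(j=3) -> return 2  (same call as traced above)
      -> return 5
      go(j=4) -> return 3  (same call as traced above)
    -> return 8
    go(j=5) -> return 5  (same call as traced above)
  -> return 13
  go(j=6) -> return 8  (same call as traced above)
-> return 21

n_calls is incremented once per call, so count the calls in each subtree. Let C(j) = number of calls made by go(j).
C(0) = C(1) = 1 (base case, no recursion); C(j) = 1 + C(j - 1) + C(j - 2) otherwise.
C(2) = 1 + C(1) + C(0) = 1 + 1 + 1 = 3
C(3) = 1 + C(2) + C(1) = 1 + 3 + 1 = 5
C(4) = 1 + C(3) + C(2) = 1 + 5 + 3 = 9
C(5) = 1 + C(4) + C(3) = 1 + 9 + 5 = 15
C(6) = 1 + C(5) + C(4) = 1 + 15 + 9 = 25
C(7) = 1 + C(6) + C(5) = 1 + 25 + 15 = 41
C(8) = 1 + C(7) + C(6) = 1 + 41 + 25 = 67
n_calls = C(8) = 67

Final answer: 67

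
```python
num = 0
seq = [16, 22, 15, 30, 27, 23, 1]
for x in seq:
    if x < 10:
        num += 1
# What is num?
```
Trace:
  num=0
  num=0, x=16
  num=0, x=22
  num=0, x=15
  num=0, x=30
  num=0, x=27
  num=0, x=23
  num=1, x=1

Final answer: 1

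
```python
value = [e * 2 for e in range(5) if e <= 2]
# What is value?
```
Trace:
  e=0
  e=1
  e=2
  e=3
  e=4
  value=[0, 2, 4]

Final answer: [0, 2, 4]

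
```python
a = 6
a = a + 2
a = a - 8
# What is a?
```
Trace:
  a=6
  a=8
  a=0

Final answer: 0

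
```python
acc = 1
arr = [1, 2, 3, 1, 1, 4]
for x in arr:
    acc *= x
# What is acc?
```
Trace:
  acc=1
  acc=1, x=1
  acc=2, x=2
  acc=6, x=3
  acc=6, x=1
  acc=6, x=1
  acc=24, x=4

Final answer: 24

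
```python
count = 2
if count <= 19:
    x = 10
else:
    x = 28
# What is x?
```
Trace:
  count=2
  count=2, x=10

Final answer: 10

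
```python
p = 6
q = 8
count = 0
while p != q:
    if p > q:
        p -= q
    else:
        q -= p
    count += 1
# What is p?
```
Trace:
  p=6
  p=6, q=8
  p=6, q=8, count=0
  p=6, q=2, count=1
  p=4, q=2, count=2
  p=2, q=2, count=3

Final answer: 2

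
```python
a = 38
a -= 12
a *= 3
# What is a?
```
Trace:
  a=38
  a=26
  a=78

Final answer: 78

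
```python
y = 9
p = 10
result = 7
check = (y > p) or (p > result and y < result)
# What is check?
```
Trace:
  y=9
  y=9, p=10
  y=9, p=10, result=7
  y=9, p=10, result=7, check=False

Final answer: False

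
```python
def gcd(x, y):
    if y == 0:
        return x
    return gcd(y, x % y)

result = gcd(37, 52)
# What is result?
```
Call trace:
gcd(x=37, y=52)
  gcd(x=52, y=37)
    gcd(x=37, y=15)
      gcd(x=15, y=7)
        gcd(x=7, y=1)
          gcd(x=1, y=0)
          -> return 1
        -> return 1
      -> return 1
    -> return 1
  -> return 1
-> return 1

Final answer: 1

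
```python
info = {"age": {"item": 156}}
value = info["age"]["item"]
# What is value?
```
Trace:
  info={'age': {'item': 156}}
  info={'age': {'item': 156}}, value=156

Final answer: 156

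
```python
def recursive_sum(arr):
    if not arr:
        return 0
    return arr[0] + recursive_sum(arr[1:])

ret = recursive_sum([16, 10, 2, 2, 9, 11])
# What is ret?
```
Call trace:
recursive_sum(arr=[16, 10, 2, 2, 9, 11])
  recursive_sum(arr=[10, 2, 2, 9, 11])
    recursive_sum(arr=[2, 2, 9, 11])
      recursive_sum(arr=[2, 9, 11])
        recursive_sum(arr=[9, 11])
          recursive_sum(arr=[11])
            recursive_sum(arr=[])
            -> return 0
          -> return 11
        -> return 20
      -> return 22
    -> return 24
  -> return 34
-> return 50

Final answer: 50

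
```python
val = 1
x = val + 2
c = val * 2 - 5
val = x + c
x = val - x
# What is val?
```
Trace:
  val=1
  val=1, x=3
  val=1, x=3, c=-3
  val=0, x=3, c=-3
  val=0, x=-3, c=-3

Final answer: 0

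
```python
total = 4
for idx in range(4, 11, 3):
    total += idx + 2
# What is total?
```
Trace:
  total=4
  total=10, idx=4
  total=19, idx=7
  total=31, idx=10

Final answer: 31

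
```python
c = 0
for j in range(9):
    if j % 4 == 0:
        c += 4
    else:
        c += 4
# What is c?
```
Trace:
  c=0
  c=4, j=0
  c=8, j=1
  c=12, j=2
  c=16, j=3
  c=20, j=4
  c=24, j=5
  c=28, j=6
  c=32, j=7
  c=36, j=8

Final answer: 36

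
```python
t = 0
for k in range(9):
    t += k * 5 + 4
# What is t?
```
Trace:
  t=0
  t=4, k=0
  t=13, k=1
  t=27, k=2
  t=46, k=3
  t=70, k=4
  t=99, k=5
  t=133, k=6
  t=172, k=7
  t=216, k=8

Final answer: 216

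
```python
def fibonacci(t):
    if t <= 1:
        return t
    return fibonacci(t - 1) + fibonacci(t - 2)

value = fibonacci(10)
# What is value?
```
Call trace (a repeated sub-call is expanded the first time; later identical calls just restate its return value):
fibonacci(t=10)
  fibonacci(t=9)
    fibonacci(t=8)
      fibonacci(t=7)
        fibonacci(t=6)
          fibonacci(t=5)
            fibonacci(t=4)
              fibonacci(t=3)
                fibonacci(t=2)
                  fibonacci(t=1)
                  -> return 1
                  fibonacci(t=0)
                  -> return 0
                -> return 1
                fibonacci(t=1)
                -> return 1
              -> return 2
              fibonacci(t=2) -> return 1  (same call as traced above)
            -> return 3
            fibonacci(t=3) -> return 2  (same call as traced above)
          -> return 5
          fibonacci(t=4) -> return 3  (same call as traced above)
        -> return 8
        fibonacci(t=5) -> return 5  (same call as traced above)
      -> return 13
      fibonacci(t=6) -> return 8  (same call as traced above)
    -> return 21
    fibonacci(t=7) -> return 13  (same call as traced above)
  -> return 34
  fibonacci(t=8) -> return 21  (same call as traced above)
-> return 55

Final answer: 55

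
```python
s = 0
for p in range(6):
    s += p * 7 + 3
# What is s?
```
Trace:
  s=0
  s=3, p=0
  s=13, p=1
  s=30, p=2
  s=54, p=3
  s=85, p=4
  s=123, p=5

Final answer: 123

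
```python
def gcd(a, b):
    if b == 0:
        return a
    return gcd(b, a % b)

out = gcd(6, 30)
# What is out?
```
Call trace:
gcd(a=6, b=30)
  gcd(a=30, b=6)
    gcd(a=6, b=0)
    -> return 6
  -> return 6
-> return 6

Final answer: 6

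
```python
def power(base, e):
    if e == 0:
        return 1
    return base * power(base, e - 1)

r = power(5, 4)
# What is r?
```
Call trace:
power(base=5, e=4)
  power(base=5, e=3)
    power(base=5, e=2)
      power(base=5, e=1)
        power(base=5, e=0)
        -> return 1
      -> return 5
    -> return 25
  -> return 125
-> return 625

Final answer: 625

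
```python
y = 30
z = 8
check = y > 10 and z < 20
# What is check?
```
Trace:
  y=30
  y=30, z=8
  y=30, z=8, check=True

Final answer: True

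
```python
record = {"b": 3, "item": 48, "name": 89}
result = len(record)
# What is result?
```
Trace:
  record={'b': 3, 'item': 48, 'name': 89}
  record={'b': 3, 'item': 48, 'name': 89}, result=3

Final answer: 3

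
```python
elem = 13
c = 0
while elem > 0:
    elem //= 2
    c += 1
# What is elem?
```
Trace:
  elem=13
  elem=13, c=0
  elem=6, c=1
  elem=3, c=2
  elem=1, c=3
  elem=0, c=4

Final answer: 0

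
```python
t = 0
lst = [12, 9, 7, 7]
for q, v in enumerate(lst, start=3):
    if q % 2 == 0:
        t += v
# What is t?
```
Trace:
  t=0
  t=0, q=3, v=12
  t=9, q=4, v=9
  t=9, q=5, v=7
  t=16, q=6, v=7

Final answer: 16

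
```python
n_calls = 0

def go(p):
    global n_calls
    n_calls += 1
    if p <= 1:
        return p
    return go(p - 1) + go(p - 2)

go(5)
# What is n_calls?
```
Call trace (a repeated sub-call is expanded the first time; later identical calls just restate its return value):
go(p=5)
  go(p=4)
    go(p=3)
      go(p=2)
        go(p=1)
        -> return 1
        go(p=0)
        -> return 0
      -> return 1
      go(p=1)
      -> return 1
    -> return 2
    go(p=2) -> return 1  (same call as traced above)
  -> return 3
  go(p=3) -> return 2  (same call as traced above)
-> return 5

n_calls is incremented once per call, so count the calls in each subtree. Let C(p) = number of calls made by go(p).
C(0) = C(1) = 1 (base case, no recursion); C(p) = 1 + C(p - 1) + C(p - 2) otherwise.
C(2) = 1 + C(1) + C(0) = 1 + 1 + 1 = 3
C(3) = 1 + C(2) + C(1) = 1 + 3 + 1 = 5
C(4) = 1 + C(3) + C(2) = 1 + 5 + 3 = 9
C(5) = 1 + C(4) + C(3) = 1 + 9 + 5 = 15
n_calls = C(5) = 15

Final answer: 15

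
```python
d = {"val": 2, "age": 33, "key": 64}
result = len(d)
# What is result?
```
Trace:
  d={'val': 2, 'age': 33, 'key': 64}
  d={'val': 2, 'age': 33, 'key': 64}, result=3

Final answer: 3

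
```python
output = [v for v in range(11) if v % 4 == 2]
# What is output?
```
Trace:
  v=0
  v=1
  v=2
  v=3
  v=4
  v=5
  v=6
  v=7
  v=8
  v=9
  v=10
  output=[2, 6, 10]

Final answer: [2, 6, 10]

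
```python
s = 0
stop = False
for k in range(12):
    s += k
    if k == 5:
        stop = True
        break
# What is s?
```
Trace:
  s=0
  s=0, stop=False
  s=0, stop=False, k=0
  s=1, stop=False, k=1
  s=3, stop=False, k=2
  s=6, stop=False, k=3
  s=10, stop=False, k=4
  s=15, stop=True, k=5

Final answer: 15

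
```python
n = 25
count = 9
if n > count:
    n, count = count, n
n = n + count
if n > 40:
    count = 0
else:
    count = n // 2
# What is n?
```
Trace:
  n=25
  n=25, count=9
  n=9, count=25
  n=34, count=25
  n=34, count=17

Final answer: 34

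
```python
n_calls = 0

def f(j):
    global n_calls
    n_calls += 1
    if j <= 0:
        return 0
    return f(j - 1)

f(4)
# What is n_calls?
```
Call trace:
f(j=4)
  f(j=3)
    f(j=2)
      f(j=1)
        f(j=0)
        -> return 0
      -> return 0
    -> return 0
  -> return 0
-> return 0

n_calls is incremented once per call. f is entered once for each j = 4, 3, 2, 1, 0 (the j <= 0 call returns without recursing), i.e. 4 + 1 calls.
n_calls = 5

Final answer: 5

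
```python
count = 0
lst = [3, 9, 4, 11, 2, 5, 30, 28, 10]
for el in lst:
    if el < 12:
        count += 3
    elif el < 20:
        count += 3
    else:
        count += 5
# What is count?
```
Trace:
  count=0
  count=3, el=3
  count=6, el=9
  count=9, el=4
  count=12, el=11
  count=15, el=2
  count=18, el=5
  count=23, el=30
  count=28, el=28
  count=31, el=10

Final answer: 31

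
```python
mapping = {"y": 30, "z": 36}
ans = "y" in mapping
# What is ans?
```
Trace:
  mapping={'y': 30, 'z': 36}
  mapping={'y': 30, 'z': 36}, ans=True

Final answer: True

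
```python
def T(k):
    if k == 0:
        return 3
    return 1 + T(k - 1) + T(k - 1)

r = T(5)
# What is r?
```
Call trace (a repeated sub-call is expanded the first time; later identical calls just restate its return value):
T(k=5)
  T(k=4)
    T(k=3)
      T(k=2)
        T(k=1)
          T(k=0)
          -> return 3
          T(k=0)
          -> return 3
        -> return 7
        T(k=1) -> return 7  (same call as traced above)
      -> return 15
      T(k=2) -> return 15  (same call as traced above)
    -> return 31
    T(k=3) -> return 31  (same call as traced above)
  -> return 63
  T(k=4) -> return 63  (same call as traced above)
-> return 127

Final answer: 127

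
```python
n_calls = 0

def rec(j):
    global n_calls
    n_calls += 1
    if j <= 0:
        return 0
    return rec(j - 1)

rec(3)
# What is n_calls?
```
Call trace:
rec(j=3)
  rec(j=2)
    rec(j=1)
      rec(j=0)
      -> return 0
    -> return 0
  -> return 0
-> return 0

n_calls is incremented once per call. rec is entered once for each j = 3, 2, 1, 0 (the j <= 0 call returns without recursing), i.e. 3 + 1 calls.
n_calls = 4

Final answer: 4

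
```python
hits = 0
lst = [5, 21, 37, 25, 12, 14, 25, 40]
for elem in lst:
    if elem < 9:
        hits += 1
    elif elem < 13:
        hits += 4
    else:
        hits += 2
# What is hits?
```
Trace:
  hits=0
  hits=1, elem=5
  hits=3, elem=21
  hits=5, elem=37
  hits=7, elem=25
  hits=11, elem=12
  hits=13, elem=14
  hits=15, elem=25
  hits=17, elem=40

Final answer: 17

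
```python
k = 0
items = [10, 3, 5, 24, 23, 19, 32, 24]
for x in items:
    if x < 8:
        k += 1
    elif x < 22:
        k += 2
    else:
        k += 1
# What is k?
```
Trace:
  k=0
  k=2, x=10
  k=3, x=3
  k=4, x=5
  k=5, x=24
  k=6, x=23
  k=8, x=19
  k=9, x=32
  k=10, x=24

Final answer: 10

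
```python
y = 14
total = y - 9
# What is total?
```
Trace:
  y=14
  y=14, total=5

Final answer: 5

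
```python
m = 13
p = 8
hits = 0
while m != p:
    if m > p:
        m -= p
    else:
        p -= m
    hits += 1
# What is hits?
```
Trace:
  m=13
  m=13, p=8
  m=13, p=8, hits=0
  m=5, p=8, hits=1
  m=5, p=3, hits=2
  m=2, p=3, hits=3
  m=2, p=1, hits=4
  m=1, p=1, hits=5

Final answer: 5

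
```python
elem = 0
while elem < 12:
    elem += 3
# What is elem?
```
Trace:
  elem=0
  elem=3
  elem=6
  elem=9
  elem=12

Final answer: 12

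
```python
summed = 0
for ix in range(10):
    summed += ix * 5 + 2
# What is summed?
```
Trace:
  summed=0
  summed=2, ix=0
  summed=9, ix=1
  summed=21, ix=2
  summed=38, ix=3
  summed=60, ix=4
  summed=87, ix=5
  summed=119, ix=6
  summed=156, ix=7
  summed=198, ix=8
  summed=245, ix=9

Final answer: 245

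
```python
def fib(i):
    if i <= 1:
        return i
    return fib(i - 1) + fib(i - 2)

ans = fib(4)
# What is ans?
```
Call trace (a repeated sub-call is expanded the first time; later identical calls just restate its return value):
fib(i=4)
  fib(i=3)
    fib(i=2)
      fib(i=1)
      -> return 1
      fib(i=0)
      -> return 0
    -> return 1
    fib(i=1)
    -> return 1
  -> return 2
  fib(i=2) -> return 1  (same call as traced above)
-> return 3

Final answer: 3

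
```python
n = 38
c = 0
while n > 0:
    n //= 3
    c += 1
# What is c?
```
Trace:
  n=38
  n=38, c=0
  n=12, c=1
  n=4, c=2
  n=1, c=3
  n=0, c=4

Final answer: 4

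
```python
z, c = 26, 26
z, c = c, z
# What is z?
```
Trace:
  z=26, c=26
  z=26, c=26

Final answer: 26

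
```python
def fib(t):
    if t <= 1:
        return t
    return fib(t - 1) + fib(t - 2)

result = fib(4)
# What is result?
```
Call trace (a repeated sub-call is expanded the first time; later identical calls just restate its return value):
fib(t=4)
  fib(t=3)
    fib(t=2)
      fib(t=1)
      -> return 1
      fib(t=0)
      -> return 0
    -> return 1
    fib(t=1)
    -> return 1
  -> return 2
  fib(t=2) -> return 1  (same call as traced above)
-> return 3

Final answer: 3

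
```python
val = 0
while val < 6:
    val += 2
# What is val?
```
Trace:
  val=0
  val=2
  val=4
  val=6

Final answer: 6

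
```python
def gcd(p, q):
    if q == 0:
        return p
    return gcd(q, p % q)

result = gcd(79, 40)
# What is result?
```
Call trace:
gcd(p=79, q=40)
  gcd(p=40, q=39)
    gcd(p=39, q=1)
      gcd(p=1, q=0)
      -> return 1
    -> return 1
  -> return 1
-> return 1

Final answer: 1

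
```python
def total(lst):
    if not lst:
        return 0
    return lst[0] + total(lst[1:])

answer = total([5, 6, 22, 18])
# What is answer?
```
Call trace:
total(lst=[5, 6, 22, 18])
  total(lst=[6, 22, 18])
    total(lst=[22, 18])
      total(lst=[18])
        total(lst=[])
        -> return 0
      -> return 18
    -> return 40
  -> return 46
-> return 51

Final answer: 51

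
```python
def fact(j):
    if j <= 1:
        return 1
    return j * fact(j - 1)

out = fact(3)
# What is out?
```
Call trace:
fact(j=3)
  fact(j=2)
    fact(j=1)
    -> return 1
  -> return 2
-> return 6

Final answer: 6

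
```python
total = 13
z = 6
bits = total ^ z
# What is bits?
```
Trace:
  total=13
  total=13, z=6
  total=13, z=6, bits=11

Final answer: 11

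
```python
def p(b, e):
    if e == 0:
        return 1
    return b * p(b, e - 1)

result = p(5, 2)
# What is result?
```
Call trace:
p(b=5, e=2)
  p(b=5, e=1)
    p(b=5, e=0)
    -> return 1
  -> return 5
-> return 25

Final answer: 25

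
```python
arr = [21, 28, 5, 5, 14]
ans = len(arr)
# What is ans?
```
Trace:
  arr=[21, 28, 5, 5, 14]
  arr=[21, 28, 5, 5, 14], ans=5

Final answer: 5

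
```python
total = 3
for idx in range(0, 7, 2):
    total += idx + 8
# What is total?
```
Trace:
  total=3
  total=11, idx=0
  total=21, idx=2
  total=33, idx=4
  total=47, idx=6

Final answer: 47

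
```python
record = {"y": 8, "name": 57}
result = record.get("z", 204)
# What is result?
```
Trace:
  record={'y': 8, 'name': 57}
  record={'y': 8, 'name': 57}, result=204

Final answer: 204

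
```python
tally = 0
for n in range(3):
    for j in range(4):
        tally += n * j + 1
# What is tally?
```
Trace:
  tally=0
  tally=1, n=0, j=0
  tally=2, n=0, j=1
  tally=3, n=0, j=2
  tally=4, n=0, j=3
  tally=5, n=1, j=0
  tally=7, n=1, j=1
  tally=10, n=1, j=2
  tally=14, n=1, j=3
  tally=15, n=2, j=0
  tally=18, n=2, j=1
  tally=23, n=2, j=2
  tally=30, n=2, j=3

Final answer: 30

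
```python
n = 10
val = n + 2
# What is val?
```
Trace:
  n=10
  n=10, val=12

Final answer: 12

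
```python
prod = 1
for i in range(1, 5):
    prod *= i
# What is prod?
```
Trace:
  prod=1
  prod=1, i=1
  prod=2, i=2
  prod=6, i=3
  prod=24, i=4

Final answer: 24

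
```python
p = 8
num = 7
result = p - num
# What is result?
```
Trace:
  p=8
  p=8, num=7
  p=8, num=7, result=1

Final answer: 1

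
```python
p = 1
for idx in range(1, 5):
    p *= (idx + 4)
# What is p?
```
Trace:
  p=1
  p=5, idx=1
  p=30, idx=2
  p=210, idx=3
  p=1680, idx=4

Final answer: 1680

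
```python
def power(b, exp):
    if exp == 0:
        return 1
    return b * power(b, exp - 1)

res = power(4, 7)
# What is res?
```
Call trace:
power(b=4, exp=7)
  power(b=4, exp=6)
    power(b=4, exp=5)
      power(b=4, exp=4)
        power(b=4, exp=3)
          power(b=4, exp=2)
            power(b=4, exp=1)
              power(b=4, exp=0)
              -> return 1
            -> return 4
          -> return 16
        -> return 64
      -> return 256
    -> return 1024
  -> return 4096
-> return 16384

Final answer: 16384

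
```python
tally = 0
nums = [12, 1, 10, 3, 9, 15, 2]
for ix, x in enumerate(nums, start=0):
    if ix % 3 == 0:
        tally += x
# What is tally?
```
Trace:
  tally=0
  tally=12, ix=0, x=12
  tally=12, ix=1, x=1
  tally=12, ix=2, x=10
  tally=15, ix=3, x=3
  tally=15, ix=4, x=9
  tally=15, ix=5, x=15
  tally=17, ix=6, x=2

Final answer: 17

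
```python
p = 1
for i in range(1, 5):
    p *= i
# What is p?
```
Trace:
  p=1
  p=1, i=1
  p=2, i=2
  p=6, i=3
  p=24, i=4

Final answer: 24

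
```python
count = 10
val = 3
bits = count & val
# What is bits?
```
Trace:
  count=10
  count=10, val=3
  count=10, val=3, bits=2

Final answer: 2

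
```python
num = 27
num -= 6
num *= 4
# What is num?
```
Trace:
  num=27
  num=21
  num=84

Final answer: 84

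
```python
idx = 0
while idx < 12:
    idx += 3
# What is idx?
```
Trace:
  idx=0
  idx=3
  idx=6
  idx=9
  idx=12

Final answer: 12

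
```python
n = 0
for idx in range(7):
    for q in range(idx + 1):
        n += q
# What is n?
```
Trace:
  n=0
  n=0, idx=0, q=0
  n=0, idx=1, q=0
  n=1, idx=1, q=1
  n=1, idx=2, q=0
  n=2, idx=2, q=1
  n=4, idx=2, q=2
  n=4, idx=3, q=0
  n=5, idx=3, q=1
  n=7, idx=3, q=2
  n=10, idx=3, q=3
  n=10, idx=4, q=0
  n=11, idx=4, q=1
  n=13, idx=4, q=2
  n=16, idx=4, q=3
  n=20, idx=4, q=4
  n=20, idx=5, q=0
  n=21, idx=5, q=1
  n=23, idx=5, q=2
  n=26, idx=5, q=3
  n=30, idx=5, q=4
  n=35, idx=5, q=5
  n=35, idx=6, q=0
  n=36, idx=6, q=1
  n=38, idx=6, q=2
  n=41, idx=6, q=3
  n=45, idx=6, q=4
  n=50, idx=6, q=5
  n=56, idx=6, q=6

Final answer: 56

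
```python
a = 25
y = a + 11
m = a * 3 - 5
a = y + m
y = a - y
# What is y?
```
Trace:
  a=25
  a=25, y=36
  a=25, y=36, m=70
  a=106, y=36, m=70
  a=106, y=70, m=70

Final answer: 70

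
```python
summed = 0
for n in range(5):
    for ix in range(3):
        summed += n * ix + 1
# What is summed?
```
Trace:
  summed=0
  summed=1, n=0, ix=0
  summed=2, n=0, ix=1
  summed=3, n=0, ix=2
  summed=4, n=1, ix=0
  summed=6, n=1, ix=1
  summed=9, n=1, ix=2
  summed=10, n=2, ix=0
  summed=13, n=2, ix=1
  summed=18, n=2, ix=2
  summed=19, n=3, ix=0
  summed=23, n=3, ix=1
  summed=30, n=3, ix=2
  summed=31, n=4, ix=0
  summed=36, n=4, ix=1
  summed=45, n=4, ix=2

Final answer: 45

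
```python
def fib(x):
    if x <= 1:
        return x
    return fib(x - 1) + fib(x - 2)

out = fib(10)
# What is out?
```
Call trace (a repeated sub-call is expanded the first time; later identical calls just restate its return value):
fib(x=10)
  fib(x=9)
    fib(x=8)
      fib(x=7)
        fib(x=6)
          fib(x=5)
            fib(x=4)
              fib(x=3)
                fib(x=2)
                  fib(x=1)
                  -> return 1
                  fib(x=0)
                  -> return 0
                -> return 1
                fib(x=1)
                -> return 1
              -> return 2
              fib(x=2) -> return 1  (same call as traced above)
            -> return 3
            fib(x=3) -> return 2  (same call as traced above)
          -> return 5
          fib(x=4) -> return 3  (same call as traced above)
        -> return 8
        fib(x=5) -> return 5  (same call as traced above)
      -> return 13
      fib(x=6) -> return 8  (same call as traced above)
    -> return 21
    fib(x=7) -> return 13  (same call as traced above)
  -> return 34
  fib(x=8) -> return 21  (same call as traced above)
-> return 55

Final answer: 55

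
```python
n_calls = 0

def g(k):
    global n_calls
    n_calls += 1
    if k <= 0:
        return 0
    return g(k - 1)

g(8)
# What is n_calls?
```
Call trace:
g(k=8)
  g(k=7)
    g(k=6)
      g(k=5)
        g(k=4)
          g(k=3)
            g(k=2)
              g(k=1)
                g(k=0)
                -> return 0
              -> return 0
            -> return 0
          -> return 0
        -> return 0
      -> return 0
    -> return 0
  -> return 0
-> return 0

n_calls is incremented once per call. g is entered once for each k = 8, 7, 6, 5, 4, 3, 2, 1, 0 (the k <= 0 call returns without recursing), i.e. 8 + 1 calls.
n_calls = 9

Final answer: 9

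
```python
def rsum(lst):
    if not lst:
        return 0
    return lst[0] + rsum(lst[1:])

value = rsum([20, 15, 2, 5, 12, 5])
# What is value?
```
Call trace:
rsum(lst=[20, 15, 2, 5, 12, 5])
  rsum(lst=[15, 2, 5, 12, 5])
    rsum(lst=[2, 5, 12, 5])
      rsum(lst=[5, 12, 5])
        rsum(lst=[12, 5])
          rsum(lst=[5])
            rsum(lst=[])
            -> return 0
          -> return 5
        -> return 17
      -> return 22
    -> return 24
  -> return 39
-> return 59

Final answer: 59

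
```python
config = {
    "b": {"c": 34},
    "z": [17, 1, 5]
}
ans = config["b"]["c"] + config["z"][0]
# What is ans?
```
Trace:
  config={'b': {'c': 34}, 'z': [17, 1, 5]}
  config={'b': {'c': 34}, 'z': [17, 1, 5]}, ans=51

Final answer: 51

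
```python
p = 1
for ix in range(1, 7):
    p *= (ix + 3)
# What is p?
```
Trace:
  p=1
  p=4, ix=1
  p=20, ix=2
  p=120, ix=3
  p=840, ix=4
  p=6720, ix=5
  p=60480, ix=6

Final answer: 60480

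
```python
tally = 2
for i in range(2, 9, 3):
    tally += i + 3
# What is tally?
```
Trace:
  tally=2
  tally=7, i=2
  tally=15, i=5
  tally=26, i=8

Final answer: 26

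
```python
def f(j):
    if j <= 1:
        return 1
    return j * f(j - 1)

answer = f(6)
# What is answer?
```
Call trace:
f(j=6)
  f(j=5)
    f(j=4)
      f(j=3)
        f(j=2)
          f(j=1)
          -> return 1
        -> return 2
      -> return 6
    -> return 24
  -> return 120
-> return 720

Final answer: 720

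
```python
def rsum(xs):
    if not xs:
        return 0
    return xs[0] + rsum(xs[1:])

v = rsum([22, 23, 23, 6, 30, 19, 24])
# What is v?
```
Call trace:
rsum(xs=[22, 23, 23, 6, 30, 19, 24])
  rsum(xs=[23, 23, 6, 30, 19, 24])
    rsum(xs=[23, 6, 30, 19, 24])
      rsum(xs=[6, 30, 19, 24])
        rsum(xs=[30, 19, 24])
          rsum(xs=[19, 24])
            rsum(xs=[24])
              rsum(xs=[])
              -> return 0
            -> return 24
          -> return 43
        -> return 73
      -> return 79
    -> return 102
  -> return 125
-> return 147

Final answer: 147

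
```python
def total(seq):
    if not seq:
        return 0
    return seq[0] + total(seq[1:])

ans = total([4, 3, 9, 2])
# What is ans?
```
Call trace:
total(seq=[4, 3, 9, 2])
  total(seq=[3, 9, 2])
    total(seq=[9, 2])
      total(seq=[2])
        total(seq=[])
        -> return 0
      -> return 2
    -> return 11
  -> return 14
-> return 18

Final answer: 18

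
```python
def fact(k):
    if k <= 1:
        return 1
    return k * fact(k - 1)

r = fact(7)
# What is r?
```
Call trace:
fact(k=7)
  fact(k=6)
    fact(k=5)
      fact(k=4)
        fact(k=3)
          fact(k=2)
            fact(k=1)
            -> return 1
          -> return 2
        -> return 6
      -> return 24
    -> return 120
  -> return 720
-> return 5040

Final answer: 5040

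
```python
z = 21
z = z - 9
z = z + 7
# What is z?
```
Trace:
  z=21
  z=12
  z=19

Final answer: 19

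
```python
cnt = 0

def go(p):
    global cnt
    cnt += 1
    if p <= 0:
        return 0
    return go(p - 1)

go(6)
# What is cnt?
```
Call trace:
go(p=6)
  go(p=5)
    go(p=4)
      go(p=3)
        go(p=2)
          go(p=1)
            go(p=0)
            -> return 0
          -> return 0
        -> return 0
      -> return 0
    -> return 0
  -> return 0
-> return 0

cnt is incremented once per call. go is entered once for each p = 6, 5, 4, 3, 2, 1, 0 (the p <= 0 call returns without recursing), i.e. 6 + 1 calls.
cnt = 7

Final answer: 7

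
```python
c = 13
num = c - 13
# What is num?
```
Trace:
  c=13
  c=13, num=0

Final answer: 0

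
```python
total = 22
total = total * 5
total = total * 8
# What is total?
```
Trace:
  total=22
  total=110
  total=880

Final answer: 880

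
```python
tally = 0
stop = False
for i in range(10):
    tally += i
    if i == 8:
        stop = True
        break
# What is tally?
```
Trace:
  tally=0
  tally=0, stop=False
  tally=0, stop=False, i=0
  tally=1, stop=False, i=1
  tally=3, stop=False, i=2
  tally=6, stop=False, i=3
  tally=10, stop=False, i=4
  tally=15, stop=False, i=5
  tally=21, stop=False, i=6
  tally=28, stop=False, i=7
  tally=36, stop=True, i=8

Final answer: 36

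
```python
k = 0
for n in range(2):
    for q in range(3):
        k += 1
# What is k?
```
Trace:
  k=0
  k=1, n=0, q=0
  k=2, n=0, q=1
  k=3, n=0, q=2
  k=4, n=1, q=0
  k=5, n=1, q=1
  k=6, n=1, q=2

Final answer: 6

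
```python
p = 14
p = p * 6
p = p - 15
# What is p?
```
Trace:
  p=14
  p=84
  p=69

Final answer: 69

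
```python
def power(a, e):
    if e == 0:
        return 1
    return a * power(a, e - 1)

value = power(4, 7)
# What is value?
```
Call trace:
power(a=4, e=7)
  power(a=4, e=6)
    power(a=4, e=5)
      power(a=4, e=4)
        power(a=4, e=3)
          power(a=4, e=2)
            power(a=4, e=1)
              power(a=4, e=0)
              -> return 1
            -> return 4
          -> return 16
        -> return 64
      -> return 256
    -> return 1024
  -> return 4096
-> return 16384

Final answer: 16384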